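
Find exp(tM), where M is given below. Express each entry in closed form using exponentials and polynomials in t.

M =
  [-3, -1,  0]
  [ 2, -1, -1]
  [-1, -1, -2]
e^{tM} =
  [-t^2*exp(-2*t)/2 - t*exp(-2*t) + exp(-2*t), -t*exp(-2*t), t^2*exp(-2*t)/2]
  [t^2*exp(-2*t)/2 + 2*t*exp(-2*t), t*exp(-2*t) + exp(-2*t), -t^2*exp(-2*t)/2 - t*exp(-2*t)]
  [-t^2*exp(-2*t)/2 - t*exp(-2*t), -t*exp(-2*t), t^2*exp(-2*t)/2 + exp(-2*t)]

Strategy: write M = P · J · P⁻¹ where J is a Jordan canonical form, so e^{tM} = P · e^{tJ} · P⁻¹, and e^{tJ} can be computed block-by-block.

M has Jordan form
J =
  [-2,  1,  0]
  [ 0, -2,  1]
  [ 0,  0, -2]
(up to reordering of blocks).

Per-block formulas:
  For a 3×3 Jordan block J_3(-2): exp(t · J_3(-2)) = e^(-2t)·(I + t·N + (t^2/2)·N^2), where N is the 3×3 nilpotent shift.

After assembling e^{tJ} and conjugating by P, we get:

e^{tM} =
  [-t^2*exp(-2*t)/2 - t*exp(-2*t) + exp(-2*t), -t*exp(-2*t), t^2*exp(-2*t)/2]
  [t^2*exp(-2*t)/2 + 2*t*exp(-2*t), t*exp(-2*t) + exp(-2*t), -t^2*exp(-2*t)/2 - t*exp(-2*t)]
  [-t^2*exp(-2*t)/2 - t*exp(-2*t), -t*exp(-2*t), t^2*exp(-2*t)/2 + exp(-2*t)]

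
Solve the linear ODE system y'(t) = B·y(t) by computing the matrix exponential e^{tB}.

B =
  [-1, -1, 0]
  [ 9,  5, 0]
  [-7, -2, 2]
e^{tB} =
  [-3*t*exp(2*t) + exp(2*t), -t*exp(2*t), 0]
  [9*t*exp(2*t), 3*t*exp(2*t) + exp(2*t), 0]
  [3*t^2*exp(2*t)/2 - 7*t*exp(2*t), t^2*exp(2*t)/2 - 2*t*exp(2*t), exp(2*t)]

Strategy: write B = P · J · P⁻¹ where J is a Jordan canonical form, so e^{tB} = P · e^{tJ} · P⁻¹, and e^{tJ} can be computed block-by-block.

B has Jordan form
J =
  [2, 1, 0]
  [0, 2, 1]
  [0, 0, 2]
(up to reordering of blocks).

Per-block formulas:
  For a 3×3 Jordan block J_3(2): exp(t · J_3(2)) = e^(2t)·(I + t·N + (t^2/2)·N^2), where N is the 3×3 nilpotent shift.

After assembling e^{tJ} and conjugating by P, we get:

e^{tB} =
  [-3*t*exp(2*t) + exp(2*t), -t*exp(2*t), 0]
  [9*t*exp(2*t), 3*t*exp(2*t) + exp(2*t), 0]
  [3*t^2*exp(2*t)/2 - 7*t*exp(2*t), t^2*exp(2*t)/2 - 2*t*exp(2*t), exp(2*t)]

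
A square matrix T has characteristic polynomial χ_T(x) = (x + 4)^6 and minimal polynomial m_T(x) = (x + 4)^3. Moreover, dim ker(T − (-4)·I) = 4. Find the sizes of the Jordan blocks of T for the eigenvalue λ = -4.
Block sizes for λ = -4: [3, 1, 1, 1]

Step 1 — from the characteristic polynomial, algebraic multiplicity of λ = -4 is 6. From dim ker(T − (-4)·I) = 4, there are exactly 4 Jordan blocks for λ = -4.
Step 2 — from the minimal polynomial, the factor (x + 4)^3 tells us the largest block for λ = -4 has size 3.
Step 3 — with total size 6, 4 blocks, and largest block 3, the block sizes (in nonincreasing order) are [3, 1, 1, 1].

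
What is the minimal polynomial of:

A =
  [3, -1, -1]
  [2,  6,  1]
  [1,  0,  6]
x^3 - 15*x^2 + 75*x - 125

The characteristic polynomial is χ_A(x) = (x - 5)^3, so the eigenvalues are known. The minimal polynomial is
  m_A(x) = Π_λ (x − λ)^{k_λ}
where k_λ is the size of the *largest* Jordan block for λ (equivalently, the smallest k with (A − λI)^k v = 0 for every generalised eigenvector v of λ).

  λ = 5: largest Jordan block has size 3, contributing (x − 5)^3

So m_A(x) = (x - 5)^3 = x^3 - 15*x^2 + 75*x - 125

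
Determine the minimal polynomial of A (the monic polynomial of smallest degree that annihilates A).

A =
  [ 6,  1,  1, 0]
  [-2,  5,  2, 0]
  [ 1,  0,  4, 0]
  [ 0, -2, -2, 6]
x^4 - 21*x^3 + 165*x^2 - 575*x + 750

The characteristic polynomial is χ_A(x) = (x - 6)*(x - 5)^3, so the eigenvalues are known. The minimal polynomial is
  m_A(x) = Π_λ (x − λ)^{k_λ}
where k_λ is the size of the *largest* Jordan block for λ (equivalently, the smallest k with (A − λI)^k v = 0 for every generalised eigenvector v of λ).

  λ = 5: largest Jordan block has size 3, contributing (x − 5)^3
  λ = 6: largest Jordan block has size 1, contributing (x − 6)

So m_A(x) = (x - 6)*(x - 5)^3 = x^4 - 21*x^3 + 165*x^2 - 575*x + 750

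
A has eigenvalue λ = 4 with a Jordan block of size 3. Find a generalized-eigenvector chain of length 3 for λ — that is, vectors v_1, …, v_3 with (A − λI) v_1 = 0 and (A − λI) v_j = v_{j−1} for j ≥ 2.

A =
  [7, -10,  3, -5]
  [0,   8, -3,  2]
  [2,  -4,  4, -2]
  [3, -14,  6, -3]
A Jordan chain for λ = 4 of length 3:
v_1 = (-12, 0, -8, -12)ᵀ
v_2 = (-10, 4, -4, -14)ᵀ
v_3 = (0, 1, 0, 0)ᵀ

Let N = A − (4)·I. We want v_3 with N^3 v_3 = 0 but N^2 v_3 ≠ 0; then v_{j-1} := N · v_j for j = 3, …, 2.

Pick v_3 = (0, 1, 0, 0)ᵀ.
Then v_2 = N · v_3 = (-10, 4, -4, -14)ᵀ.
Then v_1 = N · v_2 = (-12, 0, -8, -12)ᵀ.

Sanity check: (A − (4)·I) v_1 = (0, 0, 0, 0)ᵀ = 0. ✓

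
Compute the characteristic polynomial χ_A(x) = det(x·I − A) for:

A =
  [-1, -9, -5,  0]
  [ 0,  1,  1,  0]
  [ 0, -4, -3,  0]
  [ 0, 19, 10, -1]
x^4 + 4*x^3 + 6*x^2 + 4*x + 1

Expanding det(x·I − A) (e.g. by cofactor expansion or by noting that A is similar to its Jordan form J, which has the same characteristic polynomial as A) gives
  χ_A(x) = x^4 + 4*x^3 + 6*x^2 + 4*x + 1
which factors as (x + 1)^4. The eigenvalues (with algebraic multiplicities) are λ = -1 with multiplicity 4.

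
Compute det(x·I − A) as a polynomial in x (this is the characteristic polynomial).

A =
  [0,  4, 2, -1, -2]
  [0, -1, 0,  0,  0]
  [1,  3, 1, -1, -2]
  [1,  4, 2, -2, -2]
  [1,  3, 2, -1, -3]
x^5 + 5*x^4 + 10*x^3 + 10*x^2 + 5*x + 1

Expanding det(x·I − A) (e.g. by cofactor expansion or by noting that A is similar to its Jordan form J, which has the same characteristic polynomial as A) gives
  χ_A(x) = x^5 + 5*x^4 + 10*x^3 + 10*x^2 + 5*x + 1
which factors as (x + 1)^5. The eigenvalues (with algebraic multiplicities) are λ = -1 with multiplicity 5.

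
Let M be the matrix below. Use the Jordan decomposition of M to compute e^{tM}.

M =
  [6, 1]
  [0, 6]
e^{tM} =
  [exp(6*t), t*exp(6*t)]
  [0, exp(6*t)]

Strategy: write M = P · J · P⁻¹ where J is a Jordan canonical form, so e^{tM} = P · e^{tJ} · P⁻¹, and e^{tJ} can be computed block-by-block.

M has Jordan form
J =
  [6, 1]
  [0, 6]
(up to reordering of blocks).

Per-block formulas:
  For a 2×2 Jordan block J_2(6): exp(t · J_2(6)) = e^(6t)·(I + t·N), where N is the 2×2 nilpotent shift.

After assembling e^{tJ} and conjugating by P, we get:

e^{tM} =
  [exp(6*t), t*exp(6*t)]
  [0, exp(6*t)]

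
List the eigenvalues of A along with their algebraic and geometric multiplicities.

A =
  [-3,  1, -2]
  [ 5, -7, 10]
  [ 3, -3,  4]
λ = -2: alg = 3, geom = 2

Step 1 — factor the characteristic polynomial to read off the algebraic multiplicities:
  χ_A(x) = (x + 2)^3

Step 2 — compute geometric multiplicities via the rank-nullity identity g(λ) = n − rank(A − λI):
  rank(A − (-2)·I) = 1, so dim ker(A − (-2)·I) = n − 1 = 2

Summary:
  λ = -2: algebraic multiplicity = 3, geometric multiplicity = 2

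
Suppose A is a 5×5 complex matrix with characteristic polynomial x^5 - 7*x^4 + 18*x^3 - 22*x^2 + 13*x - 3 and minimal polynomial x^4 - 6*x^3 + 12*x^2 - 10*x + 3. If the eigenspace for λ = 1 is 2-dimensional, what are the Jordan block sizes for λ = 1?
Block sizes for λ = 1: [3, 1]

Step 1 — from the characteristic polynomial, algebraic multiplicity of λ = 1 is 4. From dim ker(A − (1)·I) = 2, there are exactly 2 Jordan blocks for λ = 1.
Step 2 — from the minimal polynomial, the factor (x − 1)^3 tells us the largest block for λ = 1 has size 3.
Step 3 — with total size 4, 2 blocks, and largest block 3, the block sizes (in nonincreasing order) are [3, 1].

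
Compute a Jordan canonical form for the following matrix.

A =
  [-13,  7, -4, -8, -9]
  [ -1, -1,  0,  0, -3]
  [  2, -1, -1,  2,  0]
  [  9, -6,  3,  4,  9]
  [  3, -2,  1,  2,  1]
J_3(-2) ⊕ J_1(-2) ⊕ J_1(-2)

The characteristic polynomial is
  det(x·I − A) = x^5 + 10*x^4 + 40*x^3 + 80*x^2 + 80*x + 32 = (x + 2)^5

Eigenvalues and multiplicities (the geometric multiplicity of λ is n − rank(A − λI), which equals the number of Jordan blocks for λ):
  λ = -2: algebraic multiplicity = 5, geometric multiplicity = 3

Determining the block sizes for each eigenvalue:
  λ = -2: with am = 5 and gm = 3, the partition is not yet determined (e.g. several partitions of 5 into 3 parts exist). Let N = A − (-2)·I. Computing rank(N^1) = 2, rank(N^2) = 1, rank(N^3) = 0; the number of blocks of size ≥ j is rank(N^{j−1}) − rank(N^j), giving [3, 1, 1]. So we have 1 block(s) of size 3, 2 block(s) of size 1 → block sizes [3, 1, 1]

Assembling the blocks gives a Jordan form
J =
  [-2,  1,  0,  0,  0]
  [ 0, -2,  1,  0,  0]
  [ 0,  0, -2,  0,  0]
  [ 0,  0,  0, -2,  0]
  [ 0,  0,  0,  0, -2]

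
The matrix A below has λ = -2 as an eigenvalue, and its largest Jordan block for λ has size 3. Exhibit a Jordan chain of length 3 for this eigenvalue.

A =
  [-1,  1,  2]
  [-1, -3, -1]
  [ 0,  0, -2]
A Jordan chain for λ = -2 of length 3:
v_1 = (1, -1, 0)ᵀ
v_2 = (2, -1, 0)ᵀ
v_3 = (0, 0, 1)ᵀ

Let N = A − (-2)·I. We want v_3 with N^3 v_3 = 0 but N^2 v_3 ≠ 0; then v_{j-1} := N · v_j for j = 3, …, 2.

Pick v_3 = (0, 0, 1)ᵀ.
Then v_2 = N · v_3 = (2, -1, 0)ᵀ.
Then v_1 = N · v_2 = (1, -1, 0)ᵀ.

Sanity check: (A − (-2)·I) v_1 = (0, 0, 0)ᵀ = 0. ✓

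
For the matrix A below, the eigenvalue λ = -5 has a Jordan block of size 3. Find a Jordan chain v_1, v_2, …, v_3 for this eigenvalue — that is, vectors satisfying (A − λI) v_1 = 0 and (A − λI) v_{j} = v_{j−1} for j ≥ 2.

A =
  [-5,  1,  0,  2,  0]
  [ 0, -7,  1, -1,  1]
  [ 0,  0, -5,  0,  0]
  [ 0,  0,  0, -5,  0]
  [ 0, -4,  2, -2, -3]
A Jordan chain for λ = -5 of length 3:
v_1 = (-2, 0, 0, 0, 0)ᵀ
v_2 = (1, -2, 0, 0, -4)ᵀ
v_3 = (0, 1, 0, 0, 0)ᵀ

Let N = A − (-5)·I. We want v_3 with N^3 v_3 = 0 but N^2 v_3 ≠ 0; then v_{j-1} := N · v_j for j = 3, …, 2.

Pick v_3 = (0, 1, 0, 0, 0)ᵀ.
Then v_2 = N · v_3 = (1, -2, 0, 0, -4)ᵀ.
Then v_1 = N · v_2 = (-2, 0, 0, 0, 0)ᵀ.

Sanity check: (A − (-5)·I) v_1 = (0, 0, 0, 0, 0)ᵀ = 0. ✓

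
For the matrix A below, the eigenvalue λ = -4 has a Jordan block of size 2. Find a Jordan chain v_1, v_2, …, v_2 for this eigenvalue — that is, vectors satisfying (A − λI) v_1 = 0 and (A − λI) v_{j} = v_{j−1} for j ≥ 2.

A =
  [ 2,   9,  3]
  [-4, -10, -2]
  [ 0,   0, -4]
A Jordan chain for λ = -4 of length 2:
v_1 = (6, -4, 0)ᵀ
v_2 = (1, 0, 0)ᵀ

Let N = A − (-4)·I. We want v_2 with N^2 v_2 = 0 but N^1 v_2 ≠ 0; then v_{j-1} := N · v_j for j = 2, …, 2.

Pick v_2 = (1, 0, 0)ᵀ.
Then v_1 = N · v_2 = (6, -4, 0)ᵀ.

Sanity check: (A − (-4)·I) v_1 = (0, 0, 0)ᵀ = 0. ✓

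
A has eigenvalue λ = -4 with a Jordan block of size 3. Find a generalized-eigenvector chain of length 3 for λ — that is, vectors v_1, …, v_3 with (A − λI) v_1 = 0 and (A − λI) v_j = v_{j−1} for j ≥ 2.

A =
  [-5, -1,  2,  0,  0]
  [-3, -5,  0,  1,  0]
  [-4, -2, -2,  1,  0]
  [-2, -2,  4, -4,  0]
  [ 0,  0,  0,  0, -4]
A Jordan chain for λ = -4 of length 3:
v_1 = (-4, 4, 0, -8, 0)ᵀ
v_2 = (-1, -3, -4, -2, 0)ᵀ
v_3 = (1, 0, 0, 0, 0)ᵀ

Let N = A − (-4)·I. We want v_3 with N^3 v_3 = 0 but N^2 v_3 ≠ 0; then v_{j-1} := N · v_j for j = 3, …, 2.

Pick v_3 = (1, 0, 0, 0, 0)ᵀ.
Then v_2 = N · v_3 = (-1, -3, -4, -2, 0)ᵀ.
Then v_1 = N · v_2 = (-4, 4, 0, -8, 0)ᵀ.

Sanity check: (A − (-4)·I) v_1 = (0, 0, 0, 0, 0)ᵀ = 0. ✓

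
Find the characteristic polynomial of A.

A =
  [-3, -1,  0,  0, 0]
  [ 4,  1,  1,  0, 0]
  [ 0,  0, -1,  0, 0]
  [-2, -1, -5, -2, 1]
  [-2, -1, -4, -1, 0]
x^5 + 5*x^4 + 10*x^3 + 10*x^2 + 5*x + 1

Expanding det(x·I − A) (e.g. by cofactor expansion or by noting that A is similar to its Jordan form J, which has the same characteristic polynomial as A) gives
  χ_A(x) = x^5 + 5*x^4 + 10*x^3 + 10*x^2 + 5*x + 1
which factors as (x + 1)^5. The eigenvalues (with algebraic multiplicities) are λ = -1 with multiplicity 5.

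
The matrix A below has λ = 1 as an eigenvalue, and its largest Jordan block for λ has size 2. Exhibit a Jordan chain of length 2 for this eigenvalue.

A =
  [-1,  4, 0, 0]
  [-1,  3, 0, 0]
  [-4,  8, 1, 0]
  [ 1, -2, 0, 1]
A Jordan chain for λ = 1 of length 2:
v_1 = (-2, -1, -4, 1)ᵀ
v_2 = (1, 0, 0, 0)ᵀ

Let N = A − (1)·I. We want v_2 with N^2 v_2 = 0 but N^1 v_2 ≠ 0; then v_{j-1} := N · v_j for j = 2, …, 2.

Pick v_2 = (1, 0, 0, 0)ᵀ.
Then v_1 = N · v_2 = (-2, -1, -4, 1)ᵀ.

Sanity check: (A − (1)·I) v_1 = (0, 0, 0, 0)ᵀ = 0. ✓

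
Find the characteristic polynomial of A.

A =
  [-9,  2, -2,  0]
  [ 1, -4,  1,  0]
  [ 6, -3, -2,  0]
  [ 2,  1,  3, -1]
x^4 + 16*x^3 + 90*x^2 + 200*x + 125

Expanding det(x·I − A) (e.g. by cofactor expansion or by noting that A is similar to its Jordan form J, which has the same characteristic polynomial as A) gives
  χ_A(x) = x^4 + 16*x^3 + 90*x^2 + 200*x + 125
which factors as (x + 1)*(x + 5)^3. The eigenvalues (with algebraic multiplicities) are λ = -5 with multiplicity 3, λ = -1 with multiplicity 1.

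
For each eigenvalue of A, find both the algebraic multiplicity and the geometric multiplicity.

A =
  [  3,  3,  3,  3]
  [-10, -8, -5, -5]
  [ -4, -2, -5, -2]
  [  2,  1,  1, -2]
λ = -3: alg = 4, geom = 3

Step 1 — factor the characteristic polynomial to read off the algebraic multiplicities:
  χ_A(x) = (x + 3)^4

Step 2 — compute geometric multiplicities via the rank-nullity identity g(λ) = n − rank(A − λI):
  rank(A − (-3)·I) = 1, so dim ker(A − (-3)·I) = n − 1 = 3

Summary:
  λ = -3: algebraic multiplicity = 4, geometric multiplicity = 3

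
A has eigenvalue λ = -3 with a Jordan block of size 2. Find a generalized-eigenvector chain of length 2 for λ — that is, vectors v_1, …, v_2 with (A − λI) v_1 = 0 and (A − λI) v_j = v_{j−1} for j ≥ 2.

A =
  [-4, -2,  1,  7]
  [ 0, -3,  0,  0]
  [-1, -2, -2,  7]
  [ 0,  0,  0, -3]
A Jordan chain for λ = -3 of length 2:
v_1 = (-1, 0, -1, 0)ᵀ
v_2 = (1, 0, 0, 0)ᵀ

Let N = A − (-3)·I. We want v_2 with N^2 v_2 = 0 but N^1 v_2 ≠ 0; then v_{j-1} := N · v_j for j = 2, …, 2.

Pick v_2 = (1, 0, 0, 0)ᵀ.
Then v_1 = N · v_2 = (-1, 0, -1, 0)ᵀ.

Sanity check: (A − (-3)·I) v_1 = (0, 0, 0, 0)ᵀ = 0. ✓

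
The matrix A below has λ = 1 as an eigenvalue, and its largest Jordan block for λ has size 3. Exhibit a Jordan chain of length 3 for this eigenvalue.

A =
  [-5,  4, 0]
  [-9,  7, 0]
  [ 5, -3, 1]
A Jordan chain for λ = 1 of length 3:
v_1 = (0, 0, -3)ᵀ
v_2 = (-6, -9, 5)ᵀ
v_3 = (1, 0, 0)ᵀ

Let N = A − (1)·I. We want v_3 with N^3 v_3 = 0 but N^2 v_3 ≠ 0; then v_{j-1} := N · v_j for j = 3, …, 2.

Pick v_3 = (1, 0, 0)ᵀ.
Then v_2 = N · v_3 = (-6, -9, 5)ᵀ.
Then v_1 = N · v_2 = (0, 0, -3)ᵀ.

Sanity check: (A − (1)·I) v_1 = (0, 0, 0)ᵀ = 0. ✓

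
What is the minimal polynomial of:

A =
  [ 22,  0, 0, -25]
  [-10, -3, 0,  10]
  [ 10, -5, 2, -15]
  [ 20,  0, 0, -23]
x^2 + x - 6

The characteristic polynomial is χ_A(x) = (x - 2)^2*(x + 3)^2, so the eigenvalues are known. The minimal polynomial is
  m_A(x) = Π_λ (x − λ)^{k_λ}
where k_λ is the size of the *largest* Jordan block for λ (equivalently, the smallest k with (A − λI)^k v = 0 for every generalised eigenvector v of λ).

  λ = -3: largest Jordan block has size 1, contributing (x + 3)
  λ = 2: largest Jordan block has size 1, contributing (x − 2)

So m_A(x) = (x - 2)*(x + 3) = x^2 + x - 6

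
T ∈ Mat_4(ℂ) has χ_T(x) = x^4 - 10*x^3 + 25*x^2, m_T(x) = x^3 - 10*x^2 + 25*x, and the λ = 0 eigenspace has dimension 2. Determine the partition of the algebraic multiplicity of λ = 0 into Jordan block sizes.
Block sizes for λ = 0: [1, 1]

Step 1 — from the characteristic polynomial, algebraic multiplicity of λ = 0 is 2. From dim ker(T − (0)·I) = 2, there are exactly 2 Jordan blocks for λ = 0.
Step 2 — from the minimal polynomial, the factor (x − 0) tells us the largest block for λ = 0 has size 1.
Step 3 — with total size 2, 2 blocks, and largest block 1, the block sizes (in nonincreasing order) are [1, 1].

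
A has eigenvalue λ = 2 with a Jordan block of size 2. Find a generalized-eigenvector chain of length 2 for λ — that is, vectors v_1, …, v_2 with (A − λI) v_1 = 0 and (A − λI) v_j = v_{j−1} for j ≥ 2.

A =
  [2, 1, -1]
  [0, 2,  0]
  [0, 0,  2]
A Jordan chain for λ = 2 of length 2:
v_1 = (1, 0, 0)ᵀ
v_2 = (0, 1, 0)ᵀ

Let N = A − (2)·I. We want v_2 with N^2 v_2 = 0 but N^1 v_2 ≠ 0; then v_{j-1} := N · v_j for j = 2, …, 2.

Pick v_2 = (0, 1, 0)ᵀ.
Then v_1 = N · v_2 = (1, 0, 0)ᵀ.

Sanity check: (A − (2)·I) v_1 = (0, 0, 0)ᵀ = 0. ✓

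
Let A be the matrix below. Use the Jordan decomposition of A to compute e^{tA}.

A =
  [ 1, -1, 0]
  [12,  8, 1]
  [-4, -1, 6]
e^{tA} =
  [2*t^2*exp(5*t) - 4*t*exp(5*t) + exp(5*t), t^2*exp(5*t)/2 - t*exp(5*t), -t^2*exp(5*t)/2]
  [-8*t^2*exp(5*t) + 12*t*exp(5*t), -2*t^2*exp(5*t) + 3*t*exp(5*t) + exp(5*t), 2*t^2*exp(5*t) + t*exp(5*t)]
  [-4*t*exp(5*t), -t*exp(5*t), t*exp(5*t) + exp(5*t)]

Strategy: write A = P · J · P⁻¹ where J is a Jordan canonical form, so e^{tA} = P · e^{tJ} · P⁻¹, and e^{tJ} can be computed block-by-block.

A has Jordan form
J =
  [5, 1, 0]
  [0, 5, 1]
  [0, 0, 5]
(up to reordering of blocks).

Per-block formulas:
  For a 3×3 Jordan block J_3(5): exp(t · J_3(5)) = e^(5t)·(I + t·N + (t^2/2)·N^2), where N is the 3×3 nilpotent shift.

After assembling e^{tJ} and conjugating by P, we get:

e^{tA} =
  [2*t^2*exp(5*t) - 4*t*exp(5*t) + exp(5*t), t^2*exp(5*t)/2 - t*exp(5*t), -t^2*exp(5*t)/2]
  [-8*t^2*exp(5*t) + 12*t*exp(5*t), -2*t^2*exp(5*t) + 3*t*exp(5*t) + exp(5*t), 2*t^2*exp(5*t) + t*exp(5*t)]
  [-4*t*exp(5*t), -t*exp(5*t), t*exp(5*t) + exp(5*t)]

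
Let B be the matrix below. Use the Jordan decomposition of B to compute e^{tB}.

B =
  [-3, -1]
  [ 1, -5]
e^{tB} =
  [t*exp(-4*t) + exp(-4*t), -t*exp(-4*t)]
  [t*exp(-4*t), -t*exp(-4*t) + exp(-4*t)]

Strategy: write B = P · J · P⁻¹ where J is a Jordan canonical form, so e^{tB} = P · e^{tJ} · P⁻¹, and e^{tJ} can be computed block-by-block.

B has Jordan form
J =
  [-4,  1]
  [ 0, -4]
(up to reordering of blocks).

Per-block formulas:
  For a 2×2 Jordan block J_2(-4): exp(t · J_2(-4)) = e^(-4t)·(I + t·N), where N is the 2×2 nilpotent shift.

After assembling e^{tJ} and conjugating by P, we get:

e^{tB} =
  [t*exp(-4*t) + exp(-4*t), -t*exp(-4*t)]
  [t*exp(-4*t), -t*exp(-4*t) + exp(-4*t)]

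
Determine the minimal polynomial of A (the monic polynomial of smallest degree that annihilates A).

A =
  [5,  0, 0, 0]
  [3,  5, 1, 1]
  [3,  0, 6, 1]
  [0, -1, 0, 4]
x^3 - 15*x^2 + 75*x - 125

The characteristic polynomial is χ_A(x) = (x - 5)^4, so the eigenvalues are known. The minimal polynomial is
  m_A(x) = Π_λ (x − λ)^{k_λ}
where k_λ is the size of the *largest* Jordan block for λ (equivalently, the smallest k with (A − λI)^k v = 0 for every generalised eigenvector v of λ).

  λ = 5: largest Jordan block has size 3, contributing (x − 5)^3

So m_A(x) = (x - 5)^3 = x^3 - 15*x^2 + 75*x - 125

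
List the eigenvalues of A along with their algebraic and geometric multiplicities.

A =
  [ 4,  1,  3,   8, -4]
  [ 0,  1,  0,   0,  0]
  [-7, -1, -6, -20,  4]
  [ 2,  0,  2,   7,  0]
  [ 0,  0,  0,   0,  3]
λ = 1: alg = 3, geom = 2; λ = 3: alg = 2, geom = 2

Step 1 — factor the characteristic polynomial to read off the algebraic multiplicities:
  χ_A(x) = (x - 3)^2*(x - 1)^3

Step 2 — compute geometric multiplicities via the rank-nullity identity g(λ) = n − rank(A − λI):
  rank(A − (1)·I) = 3, so dim ker(A − (1)·I) = n − 3 = 2
  rank(A − (3)·I) = 3, so dim ker(A − (3)·I) = n − 3 = 2

Summary:
  λ = 1: algebraic multiplicity = 3, geometric multiplicity = 2
  λ = 3: algebraic multiplicity = 2, geometric multiplicity = 2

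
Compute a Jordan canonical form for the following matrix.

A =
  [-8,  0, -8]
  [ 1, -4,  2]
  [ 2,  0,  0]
J_2(-4) ⊕ J_1(-4)

The characteristic polynomial is
  det(x·I − A) = x^3 + 12*x^2 + 48*x + 64 = (x + 4)^3

Eigenvalues and multiplicities (the geometric multiplicity of λ is n − rank(A − λI), which equals the number of Jordan blocks for λ):
  λ = -4: algebraic multiplicity = 3, geometric multiplicity = 2

Determining the block sizes for each eigenvalue:
  λ = -4: 2 blocks summing to 3 forces exactly one block of size 2 and the rest size 1 → block sizes [2, 1]

Assembling the blocks gives a Jordan form
J =
  [-4,  1,  0]
  [ 0, -4,  0]
  [ 0,  0, -4]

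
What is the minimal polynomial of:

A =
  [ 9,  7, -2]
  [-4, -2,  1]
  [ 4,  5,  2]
x^3 - 9*x^2 + 27*x - 27

The characteristic polynomial is χ_A(x) = (x - 3)^3, so the eigenvalues are known. The minimal polynomial is
  m_A(x) = Π_λ (x − λ)^{k_λ}
where k_λ is the size of the *largest* Jordan block for λ (equivalently, the smallest k with (A − λI)^k v = 0 for every generalised eigenvector v of λ).

  λ = 3: largest Jordan block has size 3, contributing (x − 3)^3

So m_A(x) = (x - 3)^3 = x^3 - 9*x^2 + 27*x - 27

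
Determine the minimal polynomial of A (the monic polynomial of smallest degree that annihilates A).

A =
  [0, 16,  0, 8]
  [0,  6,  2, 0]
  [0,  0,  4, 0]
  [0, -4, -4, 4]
x^3 - 10*x^2 + 24*x

The characteristic polynomial is χ_A(x) = x*(x - 6)*(x - 4)^2, so the eigenvalues are known. The minimal polynomial is
  m_A(x) = Π_λ (x − λ)^{k_λ}
where k_λ is the size of the *largest* Jordan block for λ (equivalently, the smallest k with (A − λI)^k v = 0 for every generalised eigenvector v of λ).

  λ = 0: largest Jordan block has size 1, contributing (x − 0)
  λ = 4: largest Jordan block has size 1, contributing (x − 4)
  λ = 6: largest Jordan block has size 1, contributing (x − 6)

So m_A(x) = x*(x - 6)*(x - 4) = x^3 - 10*x^2 + 24*x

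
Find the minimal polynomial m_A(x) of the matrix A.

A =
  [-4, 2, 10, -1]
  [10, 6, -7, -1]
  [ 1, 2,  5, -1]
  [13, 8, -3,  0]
x^4 - 7*x^3 - 12*x^2 + 176*x - 320

The characteristic polynomial is χ_A(x) = (x - 4)^3*(x + 5), so the eigenvalues are known. The minimal polynomial is
  m_A(x) = Π_λ (x − λ)^{k_λ}
where k_λ is the size of the *largest* Jordan block for λ (equivalently, the smallest k with (A − λI)^k v = 0 for every generalised eigenvector v of λ).

  λ = -5: largest Jordan block has size 1, contributing (x + 5)
  λ = 4: largest Jordan block has size 3, contributing (x − 4)^3

So m_A(x) = (x - 4)^3*(x + 5) = x^4 - 7*x^3 - 12*x^2 + 176*x - 320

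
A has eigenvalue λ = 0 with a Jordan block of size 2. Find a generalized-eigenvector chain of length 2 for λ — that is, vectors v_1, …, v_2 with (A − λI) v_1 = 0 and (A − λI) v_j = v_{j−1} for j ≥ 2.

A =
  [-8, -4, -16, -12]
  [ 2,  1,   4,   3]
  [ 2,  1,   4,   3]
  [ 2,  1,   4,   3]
A Jordan chain for λ = 0 of length 2:
v_1 = (-8, 2, 2, 2)ᵀ
v_2 = (1, 0, 0, 0)ᵀ

Let N = A − (0)·I. We want v_2 with N^2 v_2 = 0 but N^1 v_2 ≠ 0; then v_{j-1} := N · v_j for j = 2, …, 2.

Pick v_2 = (1, 0, 0, 0)ᵀ.
Then v_1 = N · v_2 = (-8, 2, 2, 2)ᵀ.

Sanity check: (A − (0)·I) v_1 = (0, 0, 0, 0)ᵀ = 0. ✓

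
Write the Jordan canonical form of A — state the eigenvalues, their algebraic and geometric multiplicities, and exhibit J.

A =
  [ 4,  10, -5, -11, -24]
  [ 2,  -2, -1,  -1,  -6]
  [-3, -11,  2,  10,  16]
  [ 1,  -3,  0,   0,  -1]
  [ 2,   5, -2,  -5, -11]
J_2(-2) ⊕ J_3(-1)

The characteristic polynomial is
  det(x·I − A) = x^5 + 7*x^4 + 19*x^3 + 25*x^2 + 16*x + 4 = (x + 1)^3*(x + 2)^2

Eigenvalues and multiplicities (the geometric multiplicity of λ is n − rank(A − λI), which equals the number of Jordan blocks for λ):
  λ = -2: algebraic multiplicity = 2, geometric multiplicity = 1
  λ = -1: algebraic multiplicity = 3, geometric multiplicity = 1

Determining the block sizes for each eigenvalue:
  λ = -2: one block (gm = 1), so the single block has size am = 2 → block sizes [2]
  λ = -1: one block (gm = 1), so the single block has size am = 3 → block sizes [3]

Assembling the blocks gives a Jordan form
J =
  [-2,  1,  0,  0,  0]
  [ 0, -2,  0,  0,  0]
  [ 0,  0, -1,  1,  0]
  [ 0,  0,  0, -1,  1]
  [ 0,  0,  0,  0, -1]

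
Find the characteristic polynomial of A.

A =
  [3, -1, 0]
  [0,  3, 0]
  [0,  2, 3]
x^3 - 9*x^2 + 27*x - 27

Expanding det(x·I − A) (e.g. by cofactor expansion or by noting that A is similar to its Jordan form J, which has the same characteristic polynomial as A) gives
  χ_A(x) = x^3 - 9*x^2 + 27*x - 27
which factors as (x - 3)^3. The eigenvalues (with algebraic multiplicities) are λ = 3 with multiplicity 3.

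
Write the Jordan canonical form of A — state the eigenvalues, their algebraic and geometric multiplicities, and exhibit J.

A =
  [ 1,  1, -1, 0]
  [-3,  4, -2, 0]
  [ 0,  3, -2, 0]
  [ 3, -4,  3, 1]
J_3(1) ⊕ J_1(1)

The characteristic polynomial is
  det(x·I − A) = x^4 - 4*x^3 + 6*x^2 - 4*x + 1 = (x - 1)^4

Eigenvalues and multiplicities (the geometric multiplicity of λ is n − rank(A − λI), which equals the number of Jordan blocks for λ):
  λ = 1: algebraic multiplicity = 4, geometric multiplicity = 2

Determining the block sizes for each eigenvalue:
  λ = 1: with am = 4 and gm = 2, the partition is not yet determined (e.g. several partitions of 4 into 2 parts exist). Let N = A − (1)·I. Computing rank(N^1) = 2, rank(N^2) = 1, rank(N^3) = 0; the number of blocks of size ≥ j is rank(N^{j−1}) − rank(N^j), giving [2, 1, 1]. So we have 1 block(s) of size 3, 1 block(s) of size 1 → block sizes [3, 1]

Assembling the blocks gives a Jordan form
J =
  [1, 1, 0, 0]
  [0, 1, 1, 0]
  [0, 0, 1, 0]
  [0, 0, 0, 1]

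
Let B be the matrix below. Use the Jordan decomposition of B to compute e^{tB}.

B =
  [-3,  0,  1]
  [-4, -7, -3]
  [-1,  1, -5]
e^{tB} =
  [3*t^2*exp(-5*t)/2 + 2*t*exp(-5*t) + exp(-5*t), t^2*exp(-5*t)/2, t^2*exp(-5*t) + t*exp(-5*t)]
  [3*t^2*exp(-5*t)/2 - 4*t*exp(-5*t), t^2*exp(-5*t)/2 - 2*t*exp(-5*t) + exp(-5*t), t^2*exp(-5*t) - 3*t*exp(-5*t)]
  [-3*t^2*exp(-5*t) - t*exp(-5*t), -t^2*exp(-5*t) + t*exp(-5*t), -2*t^2*exp(-5*t) + exp(-5*t)]

Strategy: write B = P · J · P⁻¹ where J is a Jordan canonical form, so e^{tB} = P · e^{tJ} · P⁻¹, and e^{tJ} can be computed block-by-block.

B has Jordan form
J =
  [-5,  1,  0]
  [ 0, -5,  1]
  [ 0,  0, -5]
(up to reordering of blocks).

Per-block formulas:
  For a 3×3 Jordan block J_3(-5): exp(t · J_3(-5)) = e^(-5t)·(I + t·N + (t^2/2)·N^2), where N is the 3×3 nilpotent shift.

After assembling e^{tJ} and conjugating by P, we get:

e^{tB} =
  [3*t^2*exp(-5*t)/2 + 2*t*exp(-5*t) + exp(-5*t), t^2*exp(-5*t)/2, t^2*exp(-5*t) + t*exp(-5*t)]
  [3*t^2*exp(-5*t)/2 - 4*t*exp(-5*t), t^2*exp(-5*t)/2 - 2*t*exp(-5*t) + exp(-5*t), t^2*exp(-5*t) - 3*t*exp(-5*t)]
  [-3*t^2*exp(-5*t) - t*exp(-5*t), -t^2*exp(-5*t) + t*exp(-5*t), -2*t^2*exp(-5*t) + exp(-5*t)]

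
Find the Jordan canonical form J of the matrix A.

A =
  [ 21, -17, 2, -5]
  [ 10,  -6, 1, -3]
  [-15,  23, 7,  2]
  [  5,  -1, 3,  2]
J_2(6) ⊕ J_2(6)

The characteristic polynomial is
  det(x·I − A) = x^4 - 24*x^3 + 216*x^2 - 864*x + 1296 = (x - 6)^4

Eigenvalues and multiplicities (the geometric multiplicity of λ is n − rank(A − λI), which equals the number of Jordan blocks for λ):
  λ = 6: algebraic multiplicity = 4, geometric multiplicity = 2

Determining the block sizes for each eigenvalue:
  λ = 6: with am = 4 and gm = 2, the partition is not yet determined (e.g. several partitions of 4 into 2 parts exist). Let N = A − (6)·I. Computing rank(N^1) = 2, rank(N^2) = 0; the number of blocks of size ≥ j is rank(N^{j−1}) − rank(N^j), giving [2, 2]. So we have 2 block(s) of size 2 → block sizes [2, 2]

Assembling the blocks gives a Jordan form
J =
  [6, 1, 0, 0]
  [0, 6, 0, 0]
  [0, 0, 6, 1]
  [0, 0, 0, 6]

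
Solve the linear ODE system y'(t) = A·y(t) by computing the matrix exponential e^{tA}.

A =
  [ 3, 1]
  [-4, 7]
e^{tA} =
  [-2*t*exp(5*t) + exp(5*t), t*exp(5*t)]
  [-4*t*exp(5*t), 2*t*exp(5*t) + exp(5*t)]

Strategy: write A = P · J · P⁻¹ where J is a Jordan canonical form, so e^{tA} = P · e^{tJ} · P⁻¹, and e^{tJ} can be computed block-by-block.

A has Jordan form
J =
  [5, 1]
  [0, 5]
(up to reordering of blocks).

Per-block formulas:
  For a 2×2 Jordan block J_2(5): exp(t · J_2(5)) = e^(5t)·(I + t·N), where N is the 2×2 nilpotent shift.

After assembling e^{tJ} and conjugating by P, we get:

e^{tA} =
  [-2*t*exp(5*t) + exp(5*t), t*exp(5*t)]
  [-4*t*exp(5*t), 2*t*exp(5*t) + exp(5*t)]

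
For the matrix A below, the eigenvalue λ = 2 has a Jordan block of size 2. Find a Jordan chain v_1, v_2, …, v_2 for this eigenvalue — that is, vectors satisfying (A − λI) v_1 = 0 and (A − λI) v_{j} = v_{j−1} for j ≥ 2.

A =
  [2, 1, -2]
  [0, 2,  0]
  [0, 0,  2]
A Jordan chain for λ = 2 of length 2:
v_1 = (1, 0, 0)ᵀ
v_2 = (0, 1, 0)ᵀ

Let N = A − (2)·I. We want v_2 with N^2 v_2 = 0 but N^1 v_2 ≠ 0; then v_{j-1} := N · v_j for j = 2, …, 2.

Pick v_2 = (0, 1, 0)ᵀ.
Then v_1 = N · v_2 = (1, 0, 0)ᵀ.

Sanity check: (A − (2)·I) v_1 = (0, 0, 0)ᵀ = 0. ✓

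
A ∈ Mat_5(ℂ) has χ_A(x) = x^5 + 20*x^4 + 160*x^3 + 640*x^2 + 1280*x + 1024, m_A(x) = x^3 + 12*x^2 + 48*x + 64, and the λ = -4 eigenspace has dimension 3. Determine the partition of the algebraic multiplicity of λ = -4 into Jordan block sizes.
Block sizes for λ = -4: [3, 1, 1]

Step 1 — from the characteristic polynomial, algebraic multiplicity of λ = -4 is 5. From dim ker(A − (-4)·I) = 3, there are exactly 3 Jordan blocks for λ = -4.
Step 2 — from the minimal polynomial, the factor (x + 4)^3 tells us the largest block for λ = -4 has size 3.
Step 3 — with total size 5, 3 blocks, and largest block 3, the block sizes (in nonincreasing order) are [3, 1, 1].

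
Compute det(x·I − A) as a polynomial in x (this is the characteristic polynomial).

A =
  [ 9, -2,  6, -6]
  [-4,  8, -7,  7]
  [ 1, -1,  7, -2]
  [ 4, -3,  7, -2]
x^4 - 22*x^3 + 181*x^2 - 660*x + 900

Expanding det(x·I − A) (e.g. by cofactor expansion or by noting that A is similar to its Jordan form J, which has the same characteristic polynomial as A) gives
  χ_A(x) = x^4 - 22*x^3 + 181*x^2 - 660*x + 900
which factors as (x - 6)^2*(x - 5)^2. The eigenvalues (with algebraic multiplicities) are λ = 5 with multiplicity 2, λ = 6 with multiplicity 2.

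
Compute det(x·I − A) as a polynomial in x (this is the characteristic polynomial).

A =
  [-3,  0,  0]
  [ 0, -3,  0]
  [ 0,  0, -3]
x^3 + 9*x^2 + 27*x + 27

Expanding det(x·I − A) (e.g. by cofactor expansion or by noting that A is similar to its Jordan form J, which has the same characteristic polynomial as A) gives
  χ_A(x) = x^3 + 9*x^2 + 27*x + 27
which factors as (x + 3)^3. The eigenvalues (with algebraic multiplicities) are λ = -3 with multiplicity 3.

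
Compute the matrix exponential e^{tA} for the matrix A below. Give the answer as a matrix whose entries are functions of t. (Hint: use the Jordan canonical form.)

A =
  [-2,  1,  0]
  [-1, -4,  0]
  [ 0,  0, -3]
e^{tA} =
  [t*exp(-3*t) + exp(-3*t), t*exp(-3*t), 0]
  [-t*exp(-3*t), -t*exp(-3*t) + exp(-3*t), 0]
  [0, 0, exp(-3*t)]

Strategy: write A = P · J · P⁻¹ where J is a Jordan canonical form, so e^{tA} = P · e^{tJ} · P⁻¹, and e^{tJ} can be computed block-by-block.

A has Jordan form
J =
  [-3,  1,  0]
  [ 0, -3,  0]
  [ 0,  0, -3]
(up to reordering of blocks).

Per-block formulas:
  For a 1×1 block at λ = -3: exp(t · [-3]) = [e^(-3t)].
  For a 2×2 Jordan block J_2(-3): exp(t · J_2(-3)) = e^(-3t)·(I + t·N), where N is the 2×2 nilpotent shift.

After assembling e^{tJ} and conjugating by P, we get:

e^{tA} =
  [t*exp(-3*t) + exp(-3*t), t*exp(-3*t), 0]
  [-t*exp(-3*t), -t*exp(-3*t) + exp(-3*t), 0]
  [0, 0, exp(-3*t)]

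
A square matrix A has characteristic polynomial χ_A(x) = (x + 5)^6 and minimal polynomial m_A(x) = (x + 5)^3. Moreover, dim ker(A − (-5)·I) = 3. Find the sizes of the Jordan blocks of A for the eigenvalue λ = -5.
Block sizes for λ = -5: [3, 2, 1]

Step 1 — from the characteristic polynomial, algebraic multiplicity of λ = -5 is 6. From dim ker(A − (-5)·I) = 3, there are exactly 3 Jordan blocks for λ = -5.
Step 2 — from the minimal polynomial, the factor (x + 5)^3 tells us the largest block for λ = -5 has size 3.
Step 3 — with total size 6, 3 blocks, and largest block 3, the block sizes (in nonincreasing order) are [3, 2, 1].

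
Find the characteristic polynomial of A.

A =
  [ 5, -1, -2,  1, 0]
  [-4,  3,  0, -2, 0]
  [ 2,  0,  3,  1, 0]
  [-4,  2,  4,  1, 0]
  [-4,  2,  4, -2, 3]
x^5 - 15*x^4 + 90*x^3 - 270*x^2 + 405*x - 243

Expanding det(x·I − A) (e.g. by cofactor expansion or by noting that A is similar to its Jordan form J, which has the same characteristic polynomial as A) gives
  χ_A(x) = x^5 - 15*x^4 + 90*x^3 - 270*x^2 + 405*x - 243
which factors as (x - 3)^5. The eigenvalues (with algebraic multiplicities) are λ = 3 with multiplicity 5.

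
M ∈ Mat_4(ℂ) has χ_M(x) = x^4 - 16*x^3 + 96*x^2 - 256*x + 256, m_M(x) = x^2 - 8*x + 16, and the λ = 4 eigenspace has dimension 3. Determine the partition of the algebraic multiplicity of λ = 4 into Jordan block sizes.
Block sizes for λ = 4: [2, 1, 1]

Step 1 — from the characteristic polynomial, algebraic multiplicity of λ = 4 is 4. From dim ker(M − (4)·I) = 3, there are exactly 3 Jordan blocks for λ = 4.
Step 2 — from the minimal polynomial, the factor (x − 4)^2 tells us the largest block for λ = 4 has size 2.
Step 3 — with total size 4, 3 blocks, and largest block 2, the block sizes (in nonincreasing order) are [2, 1, 1].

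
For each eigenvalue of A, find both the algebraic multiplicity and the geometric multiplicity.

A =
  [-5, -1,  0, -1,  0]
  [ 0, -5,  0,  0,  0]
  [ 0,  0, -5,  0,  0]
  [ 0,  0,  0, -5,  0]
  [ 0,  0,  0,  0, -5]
λ = -5: alg = 5, geom = 4

Step 1 — factor the characteristic polynomial to read off the algebraic multiplicities:
  χ_A(x) = (x + 5)^5

Step 2 — compute geometric multiplicities via the rank-nullity identity g(λ) = n − rank(A − λI):
  rank(A − (-5)·I) = 1, so dim ker(A − (-5)·I) = n − 1 = 4

Summary:
  λ = -5: algebraic multiplicity = 5, geometric multiplicity = 4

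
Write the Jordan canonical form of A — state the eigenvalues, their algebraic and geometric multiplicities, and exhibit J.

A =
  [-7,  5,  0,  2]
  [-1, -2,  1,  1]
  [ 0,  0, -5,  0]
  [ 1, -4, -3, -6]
J_3(-5) ⊕ J_1(-5)

The characteristic polynomial is
  det(x·I − A) = x^4 + 20*x^3 + 150*x^2 + 500*x + 625 = (x + 5)^4

Eigenvalues and multiplicities (the geometric multiplicity of λ is n − rank(A − λI), which equals the number of Jordan blocks for λ):
  λ = -5: algebraic multiplicity = 4, geometric multiplicity = 2

Determining the block sizes for each eigenvalue:
  λ = -5: with am = 4 and gm = 2, the partition is not yet determined (e.g. several partitions of 4 into 2 parts exist). Let N = A − (-5)·I. Computing rank(N^1) = 2, rank(N^2) = 1, rank(N^3) = 0; the number of blocks of size ≥ j is rank(N^{j−1}) − rank(N^j), giving [2, 1, 1]. So we have 1 block(s) of size 3, 1 block(s) of size 1 → block sizes [3, 1]

Assembling the blocks gives a Jordan form
J =
  [-5,  1,  0,  0]
  [ 0, -5,  1,  0]
  [ 0,  0, -5,  0]
  [ 0,  0,  0, -5]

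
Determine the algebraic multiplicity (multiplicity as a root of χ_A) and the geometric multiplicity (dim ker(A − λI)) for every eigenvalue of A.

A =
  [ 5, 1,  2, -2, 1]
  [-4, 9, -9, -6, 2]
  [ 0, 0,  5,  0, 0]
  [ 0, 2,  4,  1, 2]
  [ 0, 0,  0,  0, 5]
λ = 5: alg = 5, geom = 3

Step 1 — factor the characteristic polynomial to read off the algebraic multiplicities:
  χ_A(x) = (x - 5)^5

Step 2 — compute geometric multiplicities via the rank-nullity identity g(λ) = n − rank(A − λI):
  rank(A − (5)·I) = 2, so dim ker(A − (5)·I) = n − 2 = 3

Summary:
  λ = 5: algebraic multiplicity = 5, geometric multiplicity = 3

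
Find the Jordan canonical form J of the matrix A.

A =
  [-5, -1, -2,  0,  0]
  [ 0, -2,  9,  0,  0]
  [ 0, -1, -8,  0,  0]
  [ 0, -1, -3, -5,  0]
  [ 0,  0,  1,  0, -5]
J_3(-5) ⊕ J_1(-5) ⊕ J_1(-5)

The characteristic polynomial is
  det(x·I − A) = x^5 + 25*x^4 + 250*x^3 + 1250*x^2 + 3125*x + 3125 = (x + 5)^5

Eigenvalues and multiplicities (the geometric multiplicity of λ is n − rank(A − λI), which equals the number of Jordan blocks for λ):
  λ = -5: algebraic multiplicity = 5, geometric multiplicity = 3

Determining the block sizes for each eigenvalue:
  λ = -5: with am = 5 and gm = 3, the partition is not yet determined (e.g. several partitions of 5 into 3 parts exist). Let N = A − (-5)·I. Computing rank(N^1) = 2, rank(N^2) = 1, rank(N^3) = 0; the number of blocks of size ≥ j is rank(N^{j−1}) − rank(N^j), giving [3, 1, 1]. So we have 1 block(s) of size 3, 2 block(s) of size 1 → block sizes [3, 1, 1]

Assembling the blocks gives a Jordan form
J =
  [-5,  1,  0,  0,  0]
  [ 0, -5,  1,  0,  0]
  [ 0,  0, -5,  0,  0]
  [ 0,  0,  0, -5,  0]
  [ 0,  0,  0,  0, -5]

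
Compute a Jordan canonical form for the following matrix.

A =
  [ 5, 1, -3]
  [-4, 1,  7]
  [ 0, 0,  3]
J_3(3)

The characteristic polynomial is
  det(x·I − A) = x^3 - 9*x^2 + 27*x - 27 = (x - 3)^3

Eigenvalues and multiplicities (the geometric multiplicity of λ is n − rank(A − λI), which equals the number of Jordan blocks for λ):
  λ = 3: algebraic multiplicity = 3, geometric multiplicity = 1

Determining the block sizes for each eigenvalue:
  λ = 3: one block (gm = 1), so the single block has size am = 3 → block sizes [3]

Assembling the blocks gives a Jordan form
J =
  [3, 1, 0]
  [0, 3, 1]
  [0, 0, 3]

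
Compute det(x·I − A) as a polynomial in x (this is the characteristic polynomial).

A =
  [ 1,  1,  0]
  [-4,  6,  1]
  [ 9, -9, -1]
x^3 - 6*x^2 + 12*x - 8

Expanding det(x·I − A) (e.g. by cofactor expansion or by noting that A is similar to its Jordan form J, which has the same characteristic polynomial as A) gives
  χ_A(x) = x^3 - 6*x^2 + 12*x - 8
which factors as (x - 2)^3. The eigenvalues (with algebraic multiplicities) are λ = 2 with multiplicity 3.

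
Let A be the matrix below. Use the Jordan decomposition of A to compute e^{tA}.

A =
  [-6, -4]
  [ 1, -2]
e^{tA} =
  [-2*t*exp(-4*t) + exp(-4*t), -4*t*exp(-4*t)]
  [t*exp(-4*t), 2*t*exp(-4*t) + exp(-4*t)]

Strategy: write A = P · J · P⁻¹ where J is a Jordan canonical form, so e^{tA} = P · e^{tJ} · P⁻¹, and e^{tJ} can be computed block-by-block.

A has Jordan form
J =
  [-4,  1]
  [ 0, -4]
(up to reordering of blocks).

Per-block formulas:
  For a 2×2 Jordan block J_2(-4): exp(t · J_2(-4)) = e^(-4t)·(I + t·N), where N is the 2×2 nilpotent shift.

After assembling e^{tJ} and conjugating by P, we get:

e^{tA} =
  [-2*t*exp(-4*t) + exp(-4*t), -4*t*exp(-4*t)]
  [t*exp(-4*t), 2*t*exp(-4*t) + exp(-4*t)]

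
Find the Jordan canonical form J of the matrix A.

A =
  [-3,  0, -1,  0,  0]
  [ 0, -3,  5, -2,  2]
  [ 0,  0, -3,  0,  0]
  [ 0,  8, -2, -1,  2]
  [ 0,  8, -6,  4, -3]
J_1(-5) ⊕ J_2(-3) ⊕ J_1(-3) ⊕ J_1(1)

The characteristic polynomial is
  det(x·I − A) = x^5 + 13*x^4 + 58*x^3 + 90*x^2 - 27*x - 135 = (x - 1)*(x + 3)^3*(x + 5)

Eigenvalues and multiplicities (the geometric multiplicity of λ is n − rank(A − λI), which equals the number of Jordan blocks for λ):
  λ = -5: algebraic multiplicity = 1, geometric multiplicity = 1
  λ = -3: algebraic multiplicity = 3, geometric multiplicity = 2
  λ = 1: algebraic multiplicity = 1, geometric multiplicity = 1

Determining the block sizes for each eigenvalue:
  λ = -5: one block (gm = 1), so the single block has size am = 1 → block sizes [1]
  λ = -3: 2 blocks summing to 3 forces exactly one block of size 2 and the rest size 1 → block sizes [2, 1]
  λ = 1: one block (gm = 1), so the single block has size am = 1 → block sizes [1]

Assembling the blocks gives a Jordan form
J =
  [-5,  0,  0,  0, 0]
  [ 0, -3,  1,  0, 0]
  [ 0,  0, -3,  0, 0]
  [ 0,  0,  0, -3, 0]
  [ 0,  0,  0,  0, 1]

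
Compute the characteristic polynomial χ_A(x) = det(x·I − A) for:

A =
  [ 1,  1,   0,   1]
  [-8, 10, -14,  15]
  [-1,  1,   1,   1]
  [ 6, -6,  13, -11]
x^4 - x^3 - 18*x^2 + 52*x - 40

Expanding det(x·I − A) (e.g. by cofactor expansion or by noting that A is similar to its Jordan form J, which has the same characteristic polynomial as A) gives
  χ_A(x) = x^4 - x^3 - 18*x^2 + 52*x - 40
which factors as (x - 2)^3*(x + 5). The eigenvalues (with algebraic multiplicities) are λ = -5 with multiplicity 1, λ = 2 with multiplicity 3.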